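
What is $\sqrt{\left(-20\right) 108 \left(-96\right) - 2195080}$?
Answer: $2 i \sqrt{496930} \approx 1409.9 i$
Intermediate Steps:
$\sqrt{\left(-20\right) 108 \left(-96\right) - 2195080} = \sqrt{\left(-2160\right) \left(-96\right) - 2195080} = \sqrt{207360 - 2195080} = \sqrt{-1987720} = 2 i \sqrt{496930}$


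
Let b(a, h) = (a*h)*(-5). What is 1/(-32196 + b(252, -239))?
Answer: 1/268944 ≈ 3.7182e-6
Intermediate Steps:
b(a, h) = -5*a*h
1/(-32196 + b(252, -239)) = 1/(-32196 - 5*252*(-239)) = 1/(-32196 + 301140) = 1/268944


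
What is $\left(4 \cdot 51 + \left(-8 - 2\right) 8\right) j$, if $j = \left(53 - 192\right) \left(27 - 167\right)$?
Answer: $2413040$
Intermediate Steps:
$j = 19460$ ($j = \left(-139\right) \left(-140\right) = 19460$)
$\left(4 \cdot 51 + \left(-8 - 2\right) 8\right) j = \left(4 \cdot 51 + \left(-8 - 2\right) 8\right) 19460 = \left(204 - 80\right) 19460 = 124 \cdot 19460 = 2413040$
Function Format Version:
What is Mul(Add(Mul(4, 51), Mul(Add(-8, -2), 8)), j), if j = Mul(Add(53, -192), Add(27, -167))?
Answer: 2413040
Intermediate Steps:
j = 19460 (j = Mul(-139, -140) = 19460)
Mul(Add(Mul(4, 51), Mul(Add(-8, -2), 8)), j) = Mul(Add(Mul(4, 51), Mul(Add(-8, -2), 8)), 19460) = Mul(Add(204, Mul(-10, 8)), 19460) = Mul(Add(204, -80), 19460) = Mul(124, 19460) = 2413040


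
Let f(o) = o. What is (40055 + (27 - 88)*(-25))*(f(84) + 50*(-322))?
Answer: -665945280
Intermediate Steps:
(40055 + (27 - 88)*(-25))*(f(84) + 50*(-322)) = (40055 + (27 - 88)*(-25))*(84 + 50*(-322)) = (40055 - 61*(-25))*(84 - 16100) = (40055 + 1525)*(-16016) = 41580*(-16016) = -665945280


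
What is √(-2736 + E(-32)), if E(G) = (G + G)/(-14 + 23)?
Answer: 4*I*√1543/3 ≈ 52.375*I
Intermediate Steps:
E(G) = 2*G/9 (E(G) = (2*G)/9 = (2*G)*(⅑) = 2*G/9)
√(-2736 + E(-32)) = √(-2736 + (2/9)*(-32)) = √(-2736 - 64/9) = √(-24688/9) = 4*I*√1543/3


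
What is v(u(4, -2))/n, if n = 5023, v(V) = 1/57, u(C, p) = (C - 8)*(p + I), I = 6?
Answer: 1/286311 ≈ 3.4927e-6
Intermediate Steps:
u(C, p) = (-8 + C)*(6 + p) (u(C, p) = (C - 8)*(p + 6) = (-8 + C)*(6 + p))
v(V) = 1/57
v(u(4, -2))/n = (1/57)/5023 = (1/57)*(1/5023) = 1/286311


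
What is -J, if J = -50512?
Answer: 50512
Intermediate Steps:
-J = -1*(-50512) = 50512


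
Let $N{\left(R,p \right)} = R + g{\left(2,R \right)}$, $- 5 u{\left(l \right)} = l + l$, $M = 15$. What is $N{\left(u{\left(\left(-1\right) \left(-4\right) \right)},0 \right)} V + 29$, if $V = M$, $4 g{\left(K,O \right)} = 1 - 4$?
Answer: $- \frac{25}{4} \approx -6.25$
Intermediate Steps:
$g{\left(K,O \right)} = - \frac{3}{4}$ ($g{\left(K,O \right)} = \frac{1 - 4}{4} = \frac{1}{4} \left(-3\right) = - \frac{3}{4}$)
$V = 15$
$u{\left(l \right)} = - \frac{2 l}{5}$ ($u{\left(l \right)} = - \frac{l + l}{5} = - \frac{2 l}{5}$)
$N{\left(R,p \right)} = - \frac{3}{4} + R$ ($N{\left(R,p \right)} = R - \frac{3}{4} = - \frac{3}{4} + R$)
$N{\left(u{\left(\left(-1\right) \left(-4\right) \right)},0 \right)} V + 29 = \left(- \frac{3}{4} - \frac{2 \left(\left(-1\right) \left(-4\right)\right)}{5}\right) 15 + 29 = \left(- \frac{3}{4} - \frac{8}{5}\right) 15 + 29 = \left(- \frac{47}{20}\right) 15 + 29 = - \frac{141}{4} + 29 = - \frac{25}{4}$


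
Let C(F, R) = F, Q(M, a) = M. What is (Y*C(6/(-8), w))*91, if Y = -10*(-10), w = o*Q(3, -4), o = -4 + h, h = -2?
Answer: -6825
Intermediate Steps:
o = -6 (o = -4 - 2 = -6)
w = -18 (w = -6*3 = -18)
Y = 100
(Y*C(6/(-8), w))*91 = (100*(6/(-8)))*91 = (100*(6*(-⅛)))*91 = (100*(-¾))*91 = -75*91 = -6825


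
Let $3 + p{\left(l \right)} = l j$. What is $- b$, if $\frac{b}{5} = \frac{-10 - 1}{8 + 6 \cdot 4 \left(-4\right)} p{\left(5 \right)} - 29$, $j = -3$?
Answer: $\frac{625}{4} \approx 156.25$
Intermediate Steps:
$p{\left(l \right)} = -3 - 3 l$ ($p{\left(l \right)} = -3 + l \left(-3\right) = -3 - 3 l$)
$b = - \frac{625}{4}$ ($b = 5 \left(\frac{-10 - 1}{8 + 6 \cdot 4 \left(-4\right)} \left(-3 - 15\right) - 29\right) = 5 \left(- \frac{11}{8 + 24 \left(-4\right)} \left(-3 - 15\right) - 29\right) = 5 \left(- \frac{11}{8 - 96} \left(-18\right) - 29\right) = 5 \left(- \frac{11}{-88} \left(-18\right) - 29\right) = 5 \left(\left(-11\right) \left(- \frac{1}{88}\right) \left(-18\right) - 29\right) = 5 \left(\frac{1}{8} \left(-18\right) - 29\right) = 5 \left(- \frac{9}{4} - 29\right) = 5 \left(- \frac{125}{4}\right) = - \frac{625}{4} \approx -156.25$)
$- b = \left(-1\right) \left(- \frac{625}{4}\right) = \frac{625}{4}$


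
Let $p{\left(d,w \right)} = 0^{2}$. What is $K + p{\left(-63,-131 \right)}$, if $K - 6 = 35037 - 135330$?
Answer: $-100287$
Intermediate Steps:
$p{\left(d,w \right)} = 0$
$K = -100287$ ($K = 6 + \left(35037 - 135330\right) = 6 - 100293 = -100287$)
$K + p{\left(-63,-131 \right)} = -100287 + 0 = -100287$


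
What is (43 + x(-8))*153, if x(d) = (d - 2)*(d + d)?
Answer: 31059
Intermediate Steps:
x(d) = 2*d*(-2 + d) (x(d) = (-2 + d)*(2*d) = 2*d*(-2 + d))
(43 + x(-8))*153 = (43 + 2*(-8)*(-2 - 8))*153 = (43 + 2*(-8)*(-10))*153 = (43 + 160)*153 = 203*153 = 31059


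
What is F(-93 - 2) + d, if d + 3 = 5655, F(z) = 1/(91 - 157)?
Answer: 373031/66 ≈ 5652.0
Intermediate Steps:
F(z) = -1/66 (F(z) = 1/(-66) = -1/66)
d = 5652 (d = -3 + 5655 = 5652)
F(-93 - 2) + d = -1/66 + 5652 = 373031/66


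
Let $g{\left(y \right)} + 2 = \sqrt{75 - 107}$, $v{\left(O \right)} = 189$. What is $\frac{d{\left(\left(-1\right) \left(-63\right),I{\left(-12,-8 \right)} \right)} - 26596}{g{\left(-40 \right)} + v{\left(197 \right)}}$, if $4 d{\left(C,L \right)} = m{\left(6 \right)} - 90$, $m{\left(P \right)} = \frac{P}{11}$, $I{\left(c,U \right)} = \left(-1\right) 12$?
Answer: $- \frac{4977634}{35001} + \frac{1171208 i \sqrt{2}}{385011} \approx -142.21 + 4.3021 i$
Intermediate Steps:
$I{\left(c,U \right)} = -12$
$g{\left(y \right)} = -2 + 4 i \sqrt{2}$ ($g{\left(y \right)} = -2 + \sqrt{75 - 107} = -2 + \sqrt{-32} = -2 + 4 i \sqrt{2}$)
$m{\left(P \right)} = \frac{P}{11}$ ($m{\left(P \right)} = P \frac{1}{11} = \frac{P}{11}$)
$d{\left(C,L \right)} = - \frac{246}{11}$ ($d{\left(C,L \right)} = \frac{\frac{1}{11} \cdot 6 - 90}{4} = \frac{\frac{6}{11} - 90}{4} = \frac{1}{4} \left(- \frac{984}{11}\right) = - \frac{246}{11}$)
$\frac{d{\left(\left(-1\right) \left(-63\right),I{\left(-12,-8 \right)} \right)} - 26596}{g{\left(-40 \right)} + v{\left(197 \right)}} = \frac{- \frac{246}{11} - 26596}{\left(-2 + 4 i \sqrt{2}\right) + 189} = - \frac{292802}{11 \left(187 + 4 i \sqrt{2}\right)}$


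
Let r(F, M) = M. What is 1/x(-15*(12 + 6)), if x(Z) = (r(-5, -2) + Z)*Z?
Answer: 1/73440 ≈ 1.3617e-5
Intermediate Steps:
x(Z) = Z*(-2 + Z) (x(Z) = (-2 + Z)*Z = Z*(-2 + Z))
1/x(-15*(12 + 6)) = 1/((-15*(12 + 6))*(-2 - 15*(12 + 6))) = 1/((-15*18)*(-2 - 15*18)) = 1/(-270*(-2 - 270)) = 1/(-270*(-272)) = 1/73440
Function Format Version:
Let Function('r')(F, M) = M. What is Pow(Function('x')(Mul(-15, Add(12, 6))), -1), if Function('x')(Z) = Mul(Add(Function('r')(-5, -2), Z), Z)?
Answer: Rational(1, 73440) ≈ 1.3617e-5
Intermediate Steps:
Function('x')(Z) = Mul(Z, Add(-2, Z)) (Function('x')(Z) = Mul(Add(-2, Z), Z) = Mul(Z, Add(-2, Z)))
Pow(Function('x')(Mul(-15, Add(12, 6))), -1) = Pow(Mul(Mul(-15, Add(12, 6)), Add(-2, Mul(-15, Add(12, 6)))), -1) = Pow(Mul(Mul(-15, 18), Add(-2, Mul(-15, 18))), -1) = Pow(Mul(-270, Add(-2, -270)), -1) = Pow(Mul(-270, -272), -1) = Pow(73440, -1) = Rational(1, 73440)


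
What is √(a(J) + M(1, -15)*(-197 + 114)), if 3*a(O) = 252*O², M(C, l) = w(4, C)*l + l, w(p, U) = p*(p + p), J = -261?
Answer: 3*√640361 ≈ 2400.7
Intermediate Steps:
w(p, U) = 2*p² (w(p, U) = p*(2*p) = 2*p²)
M(C, l) = 33*l (M(C, l) = (2*4²)*l + l = (2*16)*l + l = 32*l + l = 33*l)
a(O) = 84*O² (a(O) = (252*O²)/3 = 84*O²)
√(a(J) + M(1, -15)*(-197 + 114)) = √(84*(-261)² + (33*(-15))*(-197 + 114)) = √(84*68121 - 495*(-83)) = √(5722164 + 41085) = √5763249 = 3*√640361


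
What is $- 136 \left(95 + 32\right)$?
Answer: $-17272$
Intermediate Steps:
$- 136 \left(95 + 32\right) = \left(-136\right) 127 = -17272$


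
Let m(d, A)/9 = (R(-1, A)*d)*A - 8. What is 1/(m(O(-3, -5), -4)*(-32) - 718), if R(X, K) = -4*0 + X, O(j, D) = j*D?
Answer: -1/15694 ≈ -6.3719e-5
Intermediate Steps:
O(j, D) = D*j
R(X, K) = X (R(X, K) = 0 + X = X)
m(d, A) = -72 - 9*A*d (m(d, A) = 9*((-d)*A - 8) = 9*(-A*d - 8) = 9*(-8 - A*d) = -72 - 9*A*d)
1/(m(O(-3, -5), -4)*(-32) - 718) = 1/((-72 - 9*(-4)*(-5*(-3)))*(-32) - 718) = 1/((-72 - 9*(-4)*15)*(-32) - 718) = 1/((-72 + 540)*(-32) - 718) = 1/(468*(-32) - 718) = 1/(-14976 - 718) = 1/(-15694) = -1/15694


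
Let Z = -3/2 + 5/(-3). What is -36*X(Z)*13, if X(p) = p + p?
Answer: 2964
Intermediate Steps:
Z = -19/6 (Z = -3*½ + 5*(-⅓) = -3/2 - 5/3 = -19/6 ≈ -3.1667)
X(p) = 2*p
-36*X(Z)*13 = -72*(-19)/6*13 = -36*(-19/3)*13 = 228*13 = 2964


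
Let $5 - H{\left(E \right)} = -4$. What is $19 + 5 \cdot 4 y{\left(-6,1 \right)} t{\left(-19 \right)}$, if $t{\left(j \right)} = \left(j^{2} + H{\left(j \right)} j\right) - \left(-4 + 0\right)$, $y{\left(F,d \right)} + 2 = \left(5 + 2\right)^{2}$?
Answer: $182379$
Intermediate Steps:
$H{\left(E \right)} = 9$ ($H{\left(E \right)} = 5 - -4 = 5 + 4 = 9$)
$y{\left(F,d \right)} = 47$ ($y{\left(F,d \right)} = -2 + \left(5 + 2\right)^{2} = -2 + 7^{2} = -2 + 49 = 47$)
$t{\left(j \right)} = 4 + j^{2} + 9 j$ ($t{\left(j \right)} = \left(j^{2} + 9 j\right) - \left(-4 + 0\right) = \left(j^{2} + 9 j\right) - -4 = \left(j^{2} + 9 j\right) + 4 = 4 + j^{2} + 9 j$)
$19 + 5 \cdot 4 y{\left(-6,1 \right)} t{\left(-19 \right)} = 19 + 5 \cdot 4 \cdot 47 \left(4 + \left(-19\right)^{2} + 9 \left(-19\right)\right) = 19 + 20 \cdot 47 \left(4 + 361 - 171\right) = 19 + 940 \cdot 194 = 19 + 182360 = 182379$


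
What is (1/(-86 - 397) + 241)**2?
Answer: 13549425604/233289 ≈ 58080.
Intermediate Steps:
(1/(-86 - 397) + 241)**2 = (1/(-483) + 241)**2 = (-1/483 + 241)**2 = (116402/483)**2 = 13549425604/233289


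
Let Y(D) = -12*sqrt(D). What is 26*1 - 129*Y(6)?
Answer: 26 + 1548*sqrt(6) ≈ 3817.8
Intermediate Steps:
26*1 - 129*Y(6) = 26*1 - (-1548)*sqrt(6) = 26 + 1548*sqrt(6)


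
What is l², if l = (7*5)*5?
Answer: 30625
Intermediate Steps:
l = 175 (l = 35*5 = 175)
l² = 175² = 30625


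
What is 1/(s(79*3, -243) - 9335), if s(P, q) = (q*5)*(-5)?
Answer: -1/3260 ≈ -0.00030675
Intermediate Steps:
s(P, q) = -25*q (s(P, q) = (5*q)*(-5) = -25*q)
1/(s(79*3, -243) - 9335) = 1/(-25*(-243) - 9335) = 1/(6075 - 9335) = 1/(-3260) = -1/3260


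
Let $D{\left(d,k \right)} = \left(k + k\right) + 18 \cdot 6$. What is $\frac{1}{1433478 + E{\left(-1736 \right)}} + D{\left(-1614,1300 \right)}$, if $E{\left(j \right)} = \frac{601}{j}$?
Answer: $\frac{6738904598292}{2488517207} \approx 2708.0$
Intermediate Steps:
$D{\left(d,k \right)} = 108 + 2 k$ ($D{\left(d,k \right)} = 2 k + 108 = 108 + 2 k$)
$\frac{1}{1433478 + E{\left(-1736 \right)}} + D{\left(-1614,1300 \right)} = \frac{1}{1433478 + \frac{601}{-1736}} + \left(108 + 2 \cdot 1300\right) = \frac{1}{1433478 + 601 \left(- \frac{1}{1736}\right)} + \left(108 + 2600\right) = \frac{1}{1433478 - \frac{601}{1736}} + 2708 = \frac{1}{\frac{2488517207}{1736}} + 2708 = \frac{1736}{2488517207} + 2708 = \frac{6738904598292}{2488517207}$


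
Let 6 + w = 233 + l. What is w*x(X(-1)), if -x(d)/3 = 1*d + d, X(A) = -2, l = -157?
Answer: 840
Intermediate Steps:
x(d) = -6*d (x(d) = -3*(1*d + d) = -3*(d + d) = -6*d)
w = 70 (w = -6 + (233 - 157) = -6 + 76 = 70)
w*x(X(-1)) = 70*(-6*(-2)) = 70*12 = 840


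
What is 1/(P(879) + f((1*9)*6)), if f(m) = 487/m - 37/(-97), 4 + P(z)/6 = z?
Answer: 5238/27548737 ≈ 0.00019014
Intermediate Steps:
P(z) = -24 + 6*z
f(m) = 37/97 + 487/m (f(m) = 487/m - 37*(-1/97) = 487/m + 37/97 = 37/97 + 487/m)
1/(P(879) + f((1*9)*6)) = 1/((-24 + 6*879) + (37/97 + 487/(((1*9)*6)))) = 1/((-24 + 5274) + (37/97 + 487/((9*6)))) = 1/(5250 + (37/97 + 487/54)) = 1/(5250 + 49237/5238) = 1/(27548737/5238) = 5238/27548737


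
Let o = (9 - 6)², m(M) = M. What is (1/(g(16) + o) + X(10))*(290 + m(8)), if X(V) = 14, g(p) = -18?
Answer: 37250/9 ≈ 4138.9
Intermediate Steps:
o = 9 (o = 3² = 9)
(1/(g(16) + o) + X(10))*(290 + m(8)) = (1/(-18 + 9) + 14)*(290 + 8) = (1/(-9) + 14)*298 = (-⅑ + 14)*298 = (125/9)*298 = 37250/9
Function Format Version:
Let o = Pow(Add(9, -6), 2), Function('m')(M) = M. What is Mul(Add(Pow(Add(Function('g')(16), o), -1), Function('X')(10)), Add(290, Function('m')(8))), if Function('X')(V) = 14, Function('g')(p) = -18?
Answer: Rational(37250, 9) ≈ 4138.9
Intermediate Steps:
o = 9 (o = Pow(3, 2) = 9)
Mul(Add(Pow(Add(Function('g')(16), o), -1), Function('X')(10)), Add(290, Function('m')(8))) = Mul(Add(Pow(Add(-18, 9), -1), 14), Add(290, 8)) = Mul(Add(Pow(-9, -1), 14), 298) = Mul(Add(Rational(-1, 9), 14), 298) = Mul(Rational(125, 9), 298) = Rational(37250, 9)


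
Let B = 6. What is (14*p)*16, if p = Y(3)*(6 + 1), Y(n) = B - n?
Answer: 4704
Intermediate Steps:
Y(n) = 6 - n
p = 21 (p = (6 - 1*3)*(6 + 1) = (6 - 3)*7 = 3*7 = 21)
(14*p)*16 = (14*21)*16 = 294*16 = 4704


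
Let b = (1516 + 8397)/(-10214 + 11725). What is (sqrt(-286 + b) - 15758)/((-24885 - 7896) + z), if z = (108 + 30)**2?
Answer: 15758/13737 - 7*I*sqrt(13020287)/20756607 ≈ 1.1471 - 0.0012169*I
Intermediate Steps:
b = 9913/1511 ≈ 6.5606
z = 19044 (z = 138**2 = 19044)
(sqrt(-286 + b) - 15758)/((-24885 - 7896) + z) = (sqrt(-286 + 9913/1511) - 15758)/((-24885 - 7896) + 19044) = (sqrt(-422233/1511) - 15758)/(-32781 + 19044) = (7*I*sqrt(13020287)/1511 - 15758)/(-13737) = (-15758 + 7*I*sqrt(13020287)/1511)*(-1/13737) = 15758/13737 - 7*I*sqrt(13020287)/20756607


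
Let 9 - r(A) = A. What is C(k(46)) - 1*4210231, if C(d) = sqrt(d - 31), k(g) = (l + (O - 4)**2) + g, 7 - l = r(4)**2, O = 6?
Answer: -4210230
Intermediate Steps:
r(A) = 9 - A
l = -18 (l = 7 - (9 - 1*4)**2 = 7 - (9 - 4)**2 = 7 - 1*5**2 = 7 - 1*25 = 7 - 25 = -18)
k(g) = -14 + g (k(g) = (-18 + (6 - 4)**2) + g = (-18 + 2**2) + g = (-18 + 4) + g = -14 + g)
C(d) = sqrt(-31 + d)
C(k(46)) - 1*4210231 = sqrt(-31 + (-14 + 46)) - 1*4210231 = sqrt(-31 + 32) - 4210231 = sqrt(1) - 4210231 = 1 - 4210231 = -4210230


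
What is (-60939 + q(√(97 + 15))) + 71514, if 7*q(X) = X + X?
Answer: 10575 + 8*√7/7 ≈ 10578.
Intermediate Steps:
q(X) = 2*X/7 (q(X) = (X + X)/7 = (2*X)/7 = 2*X/7)
(-60939 + q(√(97 + 15))) + 71514 = (-60939 + 2*√(97 + 15)/7) + 71514 = (-60939 + 2*√112/7) + 71514 = (-60939 + 2*(4*√7)/7) + 71514 = (-60939 + 8*√7/7) + 71514 = 10575 + 8*√7/7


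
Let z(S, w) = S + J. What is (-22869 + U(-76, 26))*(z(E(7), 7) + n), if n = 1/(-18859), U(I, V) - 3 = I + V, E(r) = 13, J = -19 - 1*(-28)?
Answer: -9507779652/18859 ≈ -5.0415e+5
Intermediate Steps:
J = 9 (J = -19 + 28 = 9)
z(S, w) = 9 + S (z(S, w) = S + 9 = 9 + S)
U(I, V) = 3 + I + V (U(I, V) = 3 + (I + V) = 3 + I + V)
n = -1/18859 ≈ -5.3025e-5
(-22869 + U(-76, 26))*(z(E(7), 7) + n) = (-22869 + (3 - 76 + 26))*((9 + 13) - 1/18859) = (-22869 - 47)*(22 - 1/18859) = -22916*414897/18859 = -9507779652/18859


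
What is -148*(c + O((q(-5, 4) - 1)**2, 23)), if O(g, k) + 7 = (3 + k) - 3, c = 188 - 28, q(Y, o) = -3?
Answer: -26048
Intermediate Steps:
c = 160
O(g, k) = -7 + k (O(g, k) = -7 + ((3 + k) - 3) = -7 + k)
-148*(c + O((q(-5, 4) - 1)**2, 23)) = -148*(160 + (-7 + 23)) = -148*(160 + 16) = -148*176 = -26048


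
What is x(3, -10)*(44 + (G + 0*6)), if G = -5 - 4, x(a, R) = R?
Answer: -350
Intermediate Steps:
G = -9
x(3, -10)*(44 + (G + 0*6)) = -10*(44 + (-9 + 0*6)) = -10*(44 + (-9 + 0)) = -10*(44 - 9) = -10*35 = -350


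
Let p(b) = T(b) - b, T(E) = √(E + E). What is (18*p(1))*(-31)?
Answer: 558 - 558*√2 ≈ -231.13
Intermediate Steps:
T(E) = √2*√E (T(E) = √(2*E) = √2*√E)
p(b) = -b + √2*√b (p(b) = √2*√b - b = -b + √2*√b)
(18*p(1))*(-31) = (18*(-1*1 + √2*√1))*(-31) = (18*(-1 + √2*1))*(-31) = (18*(-1 + √2))*(-31) = (-18 + 18*√2)*(-31) = 558 - 558*√2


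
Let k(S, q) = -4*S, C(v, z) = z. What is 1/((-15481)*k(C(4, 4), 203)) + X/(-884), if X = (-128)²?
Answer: -1014562595/54740816 ≈ -18.534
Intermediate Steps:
X = 16384
1/((-15481)*k(C(4, 4), 203)) + X/(-884) = 1/((-15481)*((-4*4))) + 16384/(-884) = -1/15481/(-16) + 16384*(-1/884) = -1/15481*(-1/16) - 4096/221 = 1/247696 - 4096/221 = -1014562595/54740816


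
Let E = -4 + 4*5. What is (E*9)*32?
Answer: 4608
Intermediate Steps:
E = 16 (E = -4 + 20 = 16)
(E*9)*32 = (16*9)*32 = 144*32 = 4608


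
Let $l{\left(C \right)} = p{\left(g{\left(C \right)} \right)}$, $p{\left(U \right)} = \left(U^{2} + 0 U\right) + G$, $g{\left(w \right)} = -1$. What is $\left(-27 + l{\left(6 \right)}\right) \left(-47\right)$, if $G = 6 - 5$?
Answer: $1175$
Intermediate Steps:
$G = 1$
$p{\left(U \right)} = 1 + U^{2}$ ($p{\left(U \right)} = \left(U^{2} + 0 U\right) + 1 = \left(U^{2} + 0\right) + 1 = U^{2} + 1 = 1 + U^{2}$)
$l{\left(C \right)} = 2$ ($l{\left(C \right)} = 1 + \left(-1\right)^{2} = 1 + 1 = 2$)
$\left(-27 + l{\left(6 \right)}\right) \left(-47\right) = \left(-27 + 2\right) \left(-47\right) = \left(-25\right) \left(-47\right) = 1175$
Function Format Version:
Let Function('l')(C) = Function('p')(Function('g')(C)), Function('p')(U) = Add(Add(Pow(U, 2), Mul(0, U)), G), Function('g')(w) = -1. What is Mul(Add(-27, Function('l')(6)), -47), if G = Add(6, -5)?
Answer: 1175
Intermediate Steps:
G = 1
Function('p')(U) = Add(1, Pow(U, 2)) (Function('p')(U) = Add(Add(Pow(U, 2), Mul(0, U)), 1) = Add(Add(Pow(U, 2), 0), 1) = Add(Pow(U, 2), 1) = Add(1, Pow(U, 2)))
Function('l')(C) = 2 (Function('l')(C) = Add(1, Pow(-1, 2)) = Add(1, 1) = 2)
Mul(Add(-27, Function('l')(6)), -47) = Mul(Add(-27, 2), -47) = Mul(-25, -47) = 1175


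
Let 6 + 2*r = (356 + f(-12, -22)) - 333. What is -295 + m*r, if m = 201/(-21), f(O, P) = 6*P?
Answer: 3575/14 ≈ 255.36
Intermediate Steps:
r = -115/2 (r = -3 + ((356 + 6*(-22)) - 333)/2 = -3 + ((356 - 132) - 333)/2 = -3 + (224 - 333)/2 = -3 + (½)*(-109) = -3 - 109/2 = -115/2 ≈ -57.500)
m = -67/7 (m = 201*(-1/21) = -67/7 ≈ -9.5714)
-295 + m*r = -295 - 67/7*(-115/2) = -295 + 7705/14 = 3575/14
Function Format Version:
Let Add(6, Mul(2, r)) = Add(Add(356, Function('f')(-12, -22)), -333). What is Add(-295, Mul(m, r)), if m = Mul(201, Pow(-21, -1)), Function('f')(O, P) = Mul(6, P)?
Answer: Rational(3575, 14) ≈ 255.36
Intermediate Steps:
r = Rational(-115, 2) (r = Add(-3, Mul(Rational(1, 2), Add(Add(356, Mul(6, -22)), -333))) = Add(-3, Mul(Rational(1, 2), Add(Add(356, -132), -333))) = Add(-3, Mul(Rational(1, 2), Add(224, -333))) = Add(-3, Mul(Rational(1, 2), -109)) = Add(-3, Rational(-109, 2)) = Rational(-115, 2) ≈ -57.500)
m = Rational(-67, 7) (m = Mul(201, Rational(-1, 21)) = Rational(-67, 7) ≈ -9.5714)
Add(-295, Mul(m, r)) = Add(-295, Mul(Rational(-67, 7), Rational(-115, 2))) = Add(-295, Rational(7705, 14)) = Rational(3575, 14)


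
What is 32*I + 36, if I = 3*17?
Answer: 1668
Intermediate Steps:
I = 51
32*I + 36 = 32*51 + 36 = 1632 + 36 = 1668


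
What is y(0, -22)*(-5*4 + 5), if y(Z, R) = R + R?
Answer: 660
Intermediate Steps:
y(Z, R) = 2*R
y(0, -22)*(-5*4 + 5) = (2*(-22))*(-5*4 + 5) = -44*(-20 + 5) = -44*(-15) = 660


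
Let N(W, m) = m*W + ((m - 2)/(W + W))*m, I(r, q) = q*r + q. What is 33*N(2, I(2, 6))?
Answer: 3564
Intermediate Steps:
I(r, q) = q + q*r
N(W, m) = W*m + m*(-2 + m)/(2*W) (N(W, m) = W*m + ((-2 + m)/((2*W)))*m = W*m + ((-2 + m)*(1/(2*W)))*m = W*m + ((-2 + m)/(2*W))*m = W*m + m*(-2 + m)/(2*W))
33*N(2, I(2, 6)) = 33*((½)*(6*(1 + 2))*(-2 + 6*(1 + 2) + 2*2²)/2) = 33*((½)*(6*3)*(½)*(-2 + 6*3 + 2*4)) = 33*((½)*18*(½)*(-2 + 18 + 8)) = 33*((½)*18*(½)*24) = 33*108 = 3564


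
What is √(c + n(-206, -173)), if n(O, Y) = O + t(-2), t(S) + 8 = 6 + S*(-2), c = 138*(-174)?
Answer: 2*I*√6054 ≈ 155.61*I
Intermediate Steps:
c = -24012
t(S) = -2 - 2*S (t(S) = -8 + (6 + S*(-2)) = -8 + (6 - 2*S) = -2 - 2*S)
n(O, Y) = 2 + O (n(O, Y) = O + (-2 - 2*(-2)) = O + (-2 + 4) = O + 2 = 2 + O)
√(c + n(-206, -173)) = √(-24012 + (2 - 206)) = √(-24012 - 204) = √(-24216) = 2*I*√6054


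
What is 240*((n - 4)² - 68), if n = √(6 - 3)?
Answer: -11760 - 1920*√3 ≈ -15086.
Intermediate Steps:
n = √3 ≈ 1.7320
240*((n - 4)² - 68) = 240*((√3 - 4)² - 68) = 240*((-4 + √3)² - 68) = 240*(-68 + (-4 + √3)²) = -16320 + 240*(-4 + √3)²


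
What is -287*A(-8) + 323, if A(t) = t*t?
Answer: -18045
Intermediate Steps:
A(t) = t²
-287*A(-8) + 323 = -287*(-8)² + 323 = -287*64 + 323 = -18368 + 323 = -18045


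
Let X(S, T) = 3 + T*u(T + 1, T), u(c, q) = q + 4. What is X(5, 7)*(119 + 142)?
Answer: 20880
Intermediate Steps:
u(c, q) = 4 + q
X(S, T) = 3 + T*(4 + T)
X(5, 7)*(119 + 142) = (3 + 7*(4 + 7))*(119 + 142) = (3 + 7*11)*261 = (3 + 77)*261 = 80*261 = 20880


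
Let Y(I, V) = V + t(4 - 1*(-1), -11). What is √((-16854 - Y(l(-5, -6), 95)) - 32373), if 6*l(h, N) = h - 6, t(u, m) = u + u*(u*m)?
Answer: 2*I*√12263 ≈ 221.48*I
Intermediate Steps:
t(u, m) = u + m*u² (t(u, m) = u + u*(m*u) = u + m*u²)
l(h, N) = -1 + h/6 (l(h, N) = (h - 6)/6 = (-6 + h)/6 = -1 + h/6)
Y(I, V) = -270 + V (Y(I, V) = V + (4 - 1*(-1))*(1 - 11*(4 - 1*(-1))) = V + (4 + 1)*(1 - 11*(4 + 1)) = V + 5*(1 - 11*5) = V + 5*(1 - 55) = V + 5*(-54) = V - 270 = -270 + V)
√((-16854 - Y(l(-5, -6), 95)) - 32373) = √((-16854 - (-270 + 95)) - 32373) = √((-16854 - 1*(-175)) - 32373) = √((-16854 + 175) - 32373) = √(-16679 - 32373) = √(-49052) = 2*I*√12263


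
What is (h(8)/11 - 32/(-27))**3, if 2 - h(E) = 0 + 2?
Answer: 32768/19683 ≈ 1.6648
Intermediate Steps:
h(E) = 0 (h(E) = 2 - (0 + 2) = 2 - 1*2 = 2 - 2 = 0)
(h(8)/11 - 32/(-27))**3 = (0/11 - 32/(-27))**3 = (0*(1/11) - 32*(-1/27))**3 = (0 + 32/27)**3 = (32/27)**3 = 32768/19683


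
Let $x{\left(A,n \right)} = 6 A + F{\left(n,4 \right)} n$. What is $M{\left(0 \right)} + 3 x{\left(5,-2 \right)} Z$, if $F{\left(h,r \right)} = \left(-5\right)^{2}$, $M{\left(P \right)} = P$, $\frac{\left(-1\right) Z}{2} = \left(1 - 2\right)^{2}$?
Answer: $120$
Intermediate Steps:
$Z = -2$ ($Z = - 2 \left(1 - 2\right)^{2} = - 2 \left(-1\right)^{2} = \left(-2\right) 1 = -2$)
$F{\left(h,r \right)} = 25$
$x{\left(A,n \right)} = 6 A + 25 n$
$M{\left(0 \right)} + 3 x{\left(5,-2 \right)} Z = 0 + 3 \left(6 \cdot 5 + 25 \left(-2\right)\right) \left(-2\right) = 0 + 3 \left(30 - 50\right) \left(-2\right) = 0 + 3 \left(-20\right) \left(-2\right) = 0 - -120 = 0 + 120 = 120$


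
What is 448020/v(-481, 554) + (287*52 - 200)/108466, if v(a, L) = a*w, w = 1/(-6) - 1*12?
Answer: 146043313866/1904283329 ≈ 76.692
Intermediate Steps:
w = -73/6 (w = -1/6 - 12 = -73/6 ≈ -12.167)
v(a, L) = -73*a/6 (v(a, L) = a*(-73/6) = -73*a/6)
448020/v(-481, 554) + (287*52 - 200)/108466 = 448020/((-73/6*(-481))) + (287*52 - 200)/108466 = 448020/(35113/6) + (14924 - 200)*(1/108466) = 448020*(6/35113) + 14724*(1/108466) = 2688120/35113 + 7362/54233 = 146043313866/1904283329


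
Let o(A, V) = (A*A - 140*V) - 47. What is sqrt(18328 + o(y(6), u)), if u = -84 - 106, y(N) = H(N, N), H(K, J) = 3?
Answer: 67*sqrt(10) ≈ 211.87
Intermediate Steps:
y(N) = 3
u = -190
o(A, V) = -47 + A**2 - 140*V (o(A, V) = (A**2 - 140*V) - 47 = -47 + A**2 - 140*V)
sqrt(18328 + o(y(6), u)) = sqrt(18328 + (-47 + 3**2 - 140*(-190))) = sqrt(18328 + (-47 + 9 + 26600)) = sqrt(18328 + 26562) = sqrt(44890) = 67*sqrt(10)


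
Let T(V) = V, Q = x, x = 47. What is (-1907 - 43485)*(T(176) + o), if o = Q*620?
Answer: -1330711872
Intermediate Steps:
Q = 47
o = 29140 (o = 47*620 = 29140)
(-1907 - 43485)*(T(176) + o) = (-1907 - 43485)*(176 + 29140) = -45392*29316 = -1330711872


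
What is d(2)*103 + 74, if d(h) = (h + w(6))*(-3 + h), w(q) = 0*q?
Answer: -132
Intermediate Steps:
w(q) = 0
d(h) = h*(-3 + h) (d(h) = (h + 0)*(-3 + h) = h*(-3 + h))
d(2)*103 + 74 = (2*(-3 + 2))*103 + 74 = (2*(-1))*103 + 74 = -2*103 + 74 = -206 + 74 = -132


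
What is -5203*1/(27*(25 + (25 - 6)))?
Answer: -473/108 ≈ -4.3796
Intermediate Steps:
-5203*1/(27*(25 + (25 - 6))) = -5203*1/(27*(25 + 19)) = -5203/(44*27) = -5203/1188 = -5203*1/1188 = -473/108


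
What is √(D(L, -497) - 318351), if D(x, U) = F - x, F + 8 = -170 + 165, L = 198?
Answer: I*√318562 ≈ 564.41*I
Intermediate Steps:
F = -13 (F = -8 + (-170 + 165) = -8 - 5 = -13)
D(x, U) = -13 - x
√(D(L, -497) - 318351) = √((-13 - 1*198) - 318351) = √((-13 - 198) - 318351) = √(-211 - 318351) = √(-318562) = I*√318562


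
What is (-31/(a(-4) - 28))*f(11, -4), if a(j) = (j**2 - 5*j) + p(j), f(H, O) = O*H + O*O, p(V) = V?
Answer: 217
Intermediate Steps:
f(H, O) = O**2 + H*O (f(H, O) = H*O + O**2 = O**2 + H*O)
a(j) = j**2 - 4*j (a(j) = (j**2 - 5*j) + j = j**2 - 4*j)
(-31/(a(-4) - 28))*f(11, -4) = (-31/(-4*(-4 - 4) - 28))*(-4*(11 - 4)) = (-31/(-4*(-8) - 28))*(-4*7) = -31/(32 - 28)*(-28) = -31/4*(-28) = 217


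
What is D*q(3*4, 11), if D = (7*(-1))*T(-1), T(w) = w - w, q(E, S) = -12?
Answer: 0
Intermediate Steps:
T(w) = 0
D = 0 (D = (7*(-1))*0 = -7*0 = 0)
D*q(3*4, 11) = 0*(-12) = 0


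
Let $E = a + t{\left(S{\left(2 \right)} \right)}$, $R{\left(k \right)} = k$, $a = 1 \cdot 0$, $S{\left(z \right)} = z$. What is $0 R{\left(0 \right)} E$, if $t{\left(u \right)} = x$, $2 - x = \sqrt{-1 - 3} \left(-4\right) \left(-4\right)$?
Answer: $0$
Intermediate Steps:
$x = 2 - 32 i$ ($x = 2 - \sqrt{-1 - 3} \left(-4\right) \left(-4\right) = 2 - \sqrt{-4} \left(-4\right) \left(-4\right) = 2 - 2 i \left(-4\right) \left(-4\right) = 2 - - 8 i \left(-4\right) = 2 - 32 i \approx 2.0 - 32.0 i$)
$t{\left(u \right)} = 2 - 32 i$
$a = 0$
$E = 2 - 32 i$ ($E = 0 + \left(2 - 32 i\right) = 2 - 32 i \approx 2.0 - 32.0 i$)
$0 R{\left(0 \right)} E = 0 \cdot 0 \left(2 - 32 i\right) = 0 \left(2 - 32 i\right) = 0$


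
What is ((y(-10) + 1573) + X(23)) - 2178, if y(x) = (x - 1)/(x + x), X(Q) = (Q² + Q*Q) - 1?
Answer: 9051/20 ≈ 452.55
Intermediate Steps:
X(Q) = -1 + 2*Q² (X(Q) = (Q² + Q²) - 1 = 2*Q² - 1 = -1 + 2*Q²)
y(x) = (-1 + x)/(2*x) (y(x) = (-1 + x)/((2*x)) = (-1 + x)*(1/(2*x)) = (-1 + x)/(2*x))
((y(-10) + 1573) + X(23)) - 2178 = (((½)*(-1 - 10)/(-10) + 1573) + (-1 + 2*23²)) - 2178 = (((½)*(-⅒)*(-11) + 1573) + (-1 + 2*529)) - 2178 = ((11/20 + 1573) + (-1 + 1058)) - 2178 = (31471/20 + 1057) - 2178 = 52611/20 - 2178 = 9051/20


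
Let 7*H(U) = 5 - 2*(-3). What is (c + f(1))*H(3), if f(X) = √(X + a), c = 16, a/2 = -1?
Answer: 176/7 + 11*I/7 ≈ 25.143 + 1.5714*I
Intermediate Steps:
a = -2 (a = 2*(-1) = -2)
f(X) = √(-2 + X) (f(X) = √(X - 2) = √(-2 + X))
H(U) = 11/7 (H(U) = (5 - 2*(-3))/7 = (5 + 6)/7 = (⅐)*11 = 11/7)
(c + f(1))*H(3) = (16 + √(-2 + 1))*(11/7) = (16 + √(-1))*(11/7) = (16 + I)*(11/7) = 176/7 + 11*I/7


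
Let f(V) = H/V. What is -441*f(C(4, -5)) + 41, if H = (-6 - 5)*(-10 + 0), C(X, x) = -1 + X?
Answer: -16129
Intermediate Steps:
H = 110 (H = -11*(-10) = 110)
f(V) = 110/V
-441*f(C(4, -5)) + 41 = -48510/(-1 + 4) + 41 = -48510/3 + 41 = -441*110/3 + 41 = -16170 + 41 = -16129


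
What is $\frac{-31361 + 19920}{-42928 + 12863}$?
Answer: $\frac{11441}{30065} \approx 0.38054$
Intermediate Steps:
$\frac{-31361 + 19920}{-42928 + 12863} = - \frac{11441}{-30065} = \left(-11441\right) \left(- \frac{1}{30065}\right) = \frac{11441}{30065}$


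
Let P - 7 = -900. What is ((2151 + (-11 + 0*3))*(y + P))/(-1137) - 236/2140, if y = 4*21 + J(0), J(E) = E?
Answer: 926157017/608295 ≈ 1522.5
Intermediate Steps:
P = -893 (P = 7 - 900 = -893)
y = 84 (y = 4*21 + 0 = 84 + 0 = 84)
((2151 + (-11 + 0*3))*(y + P))/(-1137) - 236/2140 = ((2151 + (-11 + 0*3))*(84 - 893))/(-1137) - 236/2140 = ((2151 + (-11 + 0))*(-809))*(-1/1137) - 236*1/2140 = ((2151 - 11)*(-809))*(-1/1137) - 59/535 = (2140*(-809))*(-1/1137) - 59/535 = -1731260*(-1/1137) - 59/535 = 1731260/1137 - 59/535 = 926157017/608295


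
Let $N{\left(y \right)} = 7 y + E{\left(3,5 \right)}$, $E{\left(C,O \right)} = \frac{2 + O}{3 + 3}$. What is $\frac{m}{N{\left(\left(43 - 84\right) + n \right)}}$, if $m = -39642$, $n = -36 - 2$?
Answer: $\frac{237852}{3311} \approx 71.837$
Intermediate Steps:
$n = -38$
$E{\left(C,O \right)} = \frac{1}{3} + \frac{O}{6}$ ($E{\left(C,O \right)} = \frac{2 + O}{6} = \left(2 + O\right) \frac{1}{6} = \frac{1}{3} + \frac{O}{6}$)
$N{\left(y \right)} = \frac{7}{6} + 7 y$ ($N{\left(y \right)} = 7 y + \left(\frac{1}{3} + \frac{1}{6} \cdot 5\right) = 7 y + \left(\frac{1}{3} + \frac{5}{6}\right) = 7 y + \frac{7}{6} = \frac{7}{6} + 7 y$)
$\frac{m}{N{\left(\left(43 - 84\right) + n \right)}} = - \frac{39642}{\frac{7}{6} + 7 \left(\left(43 - 84\right) - 38\right)} = - \frac{39642}{\frac{7}{6} + 7 \left(-41 - 38\right)} = - \frac{39642}{\frac{7}{6} + 7 \left(-79\right)} = - \frac{39642}{\frac{7}{6} - 553} = - \frac{39642}{- \frac{3311}{6}} = \left(-39642\right) \left(- \frac{6}{3311}\right) = \frac{237852}{3311}$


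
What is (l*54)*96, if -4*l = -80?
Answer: 103680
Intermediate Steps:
l = 20 (l = -1/4*(-80) = 20)
(l*54)*96 = (20*54)*96 = 1080*96 = 103680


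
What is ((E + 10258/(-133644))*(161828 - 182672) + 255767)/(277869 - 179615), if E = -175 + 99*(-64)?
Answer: 1514327413133/1094254798 ≈ 1383.9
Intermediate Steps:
E = -6511 (E = -175 - 6336 = -6511)
((E + 10258/(-133644))*(161828 - 182672) + 255767)/(277869 - 179615) = ((-6511 + 10258/(-133644))*(161828 - 182672) + 255767)/(277869 - 179615) = ((-6511 + 10258*(-1/133644))*(-20844) + 255767)/98254 = ((-6511 - 5129/66822)*(-20844) + 255767)*(1/98254) = (-435083171/66822*(-20844) + 255767)*(1/98254) = (1511478936054/11137 + 255767)*(1/98254) = (1514327413133/11137)*(1/98254) = 1514327413133/1094254798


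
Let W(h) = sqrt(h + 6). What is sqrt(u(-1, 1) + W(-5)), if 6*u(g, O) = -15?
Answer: I*sqrt(6)/2 ≈ 1.2247*I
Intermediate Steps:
u(g, O) = -5/2 (u(g, O) = (1/6)*(-15) = -5/2)
W(h) = sqrt(6 + h)
sqrt(u(-1, 1) + W(-5)) = sqrt(-5/2 + sqrt(6 - 5)) = sqrt(-5/2 + sqrt(1)) = sqrt(-5/2 + 1) = sqrt(-3/2) = I*sqrt(6)/2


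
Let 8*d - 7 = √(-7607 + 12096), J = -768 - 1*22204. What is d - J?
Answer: 91925/4 ≈ 22981.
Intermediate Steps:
J = -22972 (J = -768 - 22204 = -22972)
d = 37/4 (d = 7/8 + √(-7607 + 12096)/8 = 7/8 + √4489/8 = 7/8 + (⅛)*67 = 7/8 + 67/8 = 37/4 ≈ 9.2500)
d - J = 37/4 - 1*(-22972) = 37/4 + 22972 = 91925/4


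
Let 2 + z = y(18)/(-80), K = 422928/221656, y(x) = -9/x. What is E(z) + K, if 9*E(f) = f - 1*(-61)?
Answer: 37523203/4433120 ≈ 8.4643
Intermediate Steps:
K = 52866/27707 (K = 422928*(1/221656) = 52866/27707 ≈ 1.9080)
z = -319/160 (z = -2 - 9/18/(-80) = -2 - 9*1/18*(-1/80) = -2 - 1/2*(-1/80) = -2 + 1/160 = -319/160 ≈ -1.9937)
E(f) = 61/9 + f/9 (E(f) = (f - 1*(-61))/9 = (f + 61)/9 = (61 + f)/9 = 61/9 + f/9)
E(z) + K = (61/9 + (1/9)*(-319/160)) + 52866/27707 = (61/9 - 319/1440) + 52866/27707 = 1049/160 + 52866/27707 = 37523203/4433120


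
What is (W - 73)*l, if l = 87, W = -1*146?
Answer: -19053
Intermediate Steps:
W = -146
(W - 73)*l = (-146 - 73)*87 = -219*87 = -19053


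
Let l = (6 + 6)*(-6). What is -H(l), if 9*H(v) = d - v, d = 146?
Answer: -218/9 ≈ -24.222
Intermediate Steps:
l = -72 (l = 12*(-6) = -72)
H(v) = 146/9 - v/9 (H(v) = (146 - v)/9 = 146/9 - v/9)
-H(l) = -(146/9 - ⅑*(-72)) = -(146/9 + 8) = -1*218/9 = -218/9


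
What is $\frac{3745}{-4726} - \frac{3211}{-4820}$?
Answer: $- \frac{1437857}{11389660} \approx -0.12624$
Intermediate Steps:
$\frac{3745}{-4726} - \frac{3211}{-4820} = 3745 \left(- \frac{1}{4726}\right) - - \frac{3211}{4820} = - \frac{3745}{4726} + \frac{3211}{4820} = - \frac{1437857}{11389660}$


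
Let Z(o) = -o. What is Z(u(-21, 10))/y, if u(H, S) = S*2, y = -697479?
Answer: 20/697479 ≈ 2.8675e-5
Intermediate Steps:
u(H, S) = 2*S
Z(u(-21, 10))/y = -2*10/(-697479) = -1*20*(-1/697479) = -20*(-1/697479) = 20/697479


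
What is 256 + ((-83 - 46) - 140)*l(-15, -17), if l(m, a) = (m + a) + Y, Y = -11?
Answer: 11823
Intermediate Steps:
l(m, a) = -11 + a + m (l(m, a) = (m + a) - 11 = (a + m) - 11 = -11 + a + m)
256 + ((-83 - 46) - 140)*l(-15, -17) = 256 + ((-83 - 46) - 140)*(-11 - 17 - 15) = 256 + (-129 - 140)*(-43) = 256 - 269*(-43) = 256 + 11567 = 11823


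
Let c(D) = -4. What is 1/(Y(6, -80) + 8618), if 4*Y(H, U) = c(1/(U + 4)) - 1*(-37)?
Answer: 4/34505 ≈ 0.00011593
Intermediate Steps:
Y(H, U) = 33/4 (Y(H, U) = (-4 - 1*(-37))/4 = (-4 + 37)/4 = (¼)*33 = 33/4)
1/(Y(6, -80) + 8618) = 1/(33/4 + 8618) = 1/(34505/4) = 4/34505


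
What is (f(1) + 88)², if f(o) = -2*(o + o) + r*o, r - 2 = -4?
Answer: 6724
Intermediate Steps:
r = -2 (r = 2 - 4 = -2)
f(o) = -6*o (f(o) = -2*(o + o) - 2*o = -4*o - 2*o = -6*o)
(f(1) + 88)² = (-6*1 + 88)² = (-6 + 88)² = 82² = 6724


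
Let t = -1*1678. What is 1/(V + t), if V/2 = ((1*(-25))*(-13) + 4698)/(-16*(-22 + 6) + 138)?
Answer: -197/325543 ≈ -0.00060514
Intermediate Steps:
t = -1678
V = 5023/197 (V = 2*(((1*(-25))*(-13) + 4698)/(-16*(-22 + 6) + 138)) = 2*((-25*(-13) + 4698)/(-16*(-16) + 138)) = 2*((325 + 4698)/(256 + 138)) = 2*(5023/394) = 5023/197 ≈ 25.497)
1/(V + t) = 1/(5023/197 - 1678) = 1/(-325543/197) = -197/325543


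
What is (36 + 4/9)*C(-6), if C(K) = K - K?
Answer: 0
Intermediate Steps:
C(K) = 0
(36 + 4/9)*C(-6) = (36 + 4/9)*0 = (328/9)*0 = 0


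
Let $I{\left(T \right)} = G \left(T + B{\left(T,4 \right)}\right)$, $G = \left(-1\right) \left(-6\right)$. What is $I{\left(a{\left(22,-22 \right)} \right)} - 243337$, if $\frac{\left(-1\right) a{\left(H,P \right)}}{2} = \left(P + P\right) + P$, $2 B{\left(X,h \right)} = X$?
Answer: $-242149$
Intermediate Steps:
$G = 6$
$B{\left(X,h \right)} = \frac{X}{2}$
$a{\left(H,P \right)} = - 6 P$ ($a{\left(H,P \right)} = - 2 \left(\left(P + P\right) + P\right) = - 2 \left(2 P + P\right) = - 2 \cdot 3 P = - 6 P$)
$I{\left(T \right)} = 9 T$ ($I{\left(T \right)} = 6 \left(T + \frac{T}{2}\right) = 6 \frac{3 T}{2} = 9 T$)
$I{\left(a{\left(22,-22 \right)} \right)} - 243337 = 9 \left(\left(-6\right) \left(-22\right)\right) - 243337 = 9 \cdot 132 - 243337 = 1188 - 243337 = -242149$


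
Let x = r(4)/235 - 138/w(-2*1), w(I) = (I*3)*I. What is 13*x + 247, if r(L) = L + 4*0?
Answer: 45929/470 ≈ 97.721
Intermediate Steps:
r(L) = L (r(L) = L + 0 = L)
w(I) = 3*I² (w(I) = (3*I)*I = 3*I²)
x = -5397/470 (x = 4/235 - 138/(3*(-2*1)²) = 4*(1/235) - 138/(3*(-2)²) = 4/235 - 138/(3*4) = 4/235 - 138/12 = 4/235 - 138*1/12 = 4/235 - 23/2 = -5397/470 ≈ -11.483)
13*x + 247 = 13*(-5397/470) + 247 = -70161/470 + 247 = 45929/470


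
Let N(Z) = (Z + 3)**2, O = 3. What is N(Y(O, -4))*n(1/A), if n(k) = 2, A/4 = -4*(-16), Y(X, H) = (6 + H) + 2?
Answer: 98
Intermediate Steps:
Y(X, H) = 8 + H
A = 256 (A = 4*(-4*(-16)) = 4*64 = 256)
N(Z) = (3 + Z)**2
N(Y(O, -4))*n(1/A) = (3 + (8 - 4))**2*2 = (3 + 4)**2*2 = 7**2*2 = 49*2 = 98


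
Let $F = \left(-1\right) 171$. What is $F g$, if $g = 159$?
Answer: $-27189$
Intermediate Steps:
$F = -171$
$F g = \left(-171\right) 159 = -27189$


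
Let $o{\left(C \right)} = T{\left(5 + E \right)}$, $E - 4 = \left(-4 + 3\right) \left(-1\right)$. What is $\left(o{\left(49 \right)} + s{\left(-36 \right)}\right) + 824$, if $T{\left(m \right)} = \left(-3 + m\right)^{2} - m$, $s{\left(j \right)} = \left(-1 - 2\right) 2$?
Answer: $857$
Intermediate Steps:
$E = 5$ ($E = 4 + \left(-4 + 3\right) \left(-1\right) = 4 - -1 = 4 + 1 = 5$)
$s{\left(j \right)} = -6$ ($s{\left(j \right)} = \left(-3\right) 2 = -6$)
$o{\left(C \right)} = 39$ ($o{\left(C \right)} = \left(-3 + \left(5 + 5\right)\right)^{2} - \left(5 + 5\right) = \left(-3 + 10\right)^{2} - 10 = 7^{2} - 10 = 49 - 10 = 39$)
$\left(o{\left(49 \right)} + s{\left(-36 \right)}\right) + 824 = \left(39 - 6\right) + 824 = 33 + 824 = 857$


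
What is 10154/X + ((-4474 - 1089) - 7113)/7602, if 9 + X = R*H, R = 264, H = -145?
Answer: -93757012/48512163 ≈ -1.9326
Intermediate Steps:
X = -38289 (X = -9 + 264*(-145) = -9 - 38280 = -38289)
10154/X + ((-4474 - 1089) - 7113)/7602 = 10154/(-38289) + ((-4474 - 1089) - 7113)/7602 = 10154*(-1/38289) + (-5563 - 7113)*(1/7602) = -10154/38289 - 12676*1/7602 = -10154/38289 - 6338/3801 = -93757012/48512163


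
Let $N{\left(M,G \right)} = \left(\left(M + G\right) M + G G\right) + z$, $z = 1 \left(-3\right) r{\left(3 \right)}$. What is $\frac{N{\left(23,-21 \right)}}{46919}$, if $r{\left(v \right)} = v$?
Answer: $\frac{478}{46919} \approx 0.010188$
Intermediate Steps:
$z = -9$ ($z = 1 \left(-3\right) 3 = \left(-3\right) 3 = -9$)
$N{\left(M,G \right)} = -9 + G^{2} + M \left(G + M\right)$ ($N{\left(M,G \right)} = \left(\left(M + G\right) M + G G\right) - 9 = \left(\left(G + M\right) M + G^{2}\right) - 9 = \left(M \left(G + M\right) + G^{2}\right) - 9 = \left(G^{2} + M \left(G + M\right)\right) - 9 = -9 + G^{2} + M \left(G + M\right)$)
$\frac{N{\left(23,-21 \right)}}{46919} = \frac{-9 + \left(-21\right)^{2} + 23^{2} - 483}{46919} = \left(-9 + 441 + 529 - 483\right) \frac{1}{46919} = 478 \cdot \frac{1}{46919} = \frac{478}{46919}$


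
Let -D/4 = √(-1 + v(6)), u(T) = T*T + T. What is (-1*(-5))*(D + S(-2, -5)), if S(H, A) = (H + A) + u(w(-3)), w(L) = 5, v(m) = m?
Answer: 115 - 20*√5 ≈ 70.279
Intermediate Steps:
u(T) = T + T² (u(T) = T² + T = T + T²)
D = -4*√5 (D = -4*√(-1 + 6) = -4*√5 ≈ -8.9443)
S(H, A) = 30 + A + H (S(H, A) = (H + A) + 5*(1 + 5) = (A + H) + 5*6 = (A + H) + 30 = 30 + A + H)
(-1*(-5))*(D + S(-2, -5)) = (-1*(-5))*(-4*√5 + (30 - 5 - 2)) = 5*(-4*√5 + 23) = 5*(23 - 4*√5) = 115 - 20*√5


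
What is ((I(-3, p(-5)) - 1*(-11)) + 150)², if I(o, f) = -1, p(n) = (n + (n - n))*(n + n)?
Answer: 25600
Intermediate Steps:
p(n) = 2*n² (p(n) = (n + 0)*(2*n) = n*(2*n) = 2*n²)
((I(-3, p(-5)) - 1*(-11)) + 150)² = ((-1 - 1*(-11)) + 150)² = ((-1 + 11) + 150)² = (10 + 150)² = 160² = 25600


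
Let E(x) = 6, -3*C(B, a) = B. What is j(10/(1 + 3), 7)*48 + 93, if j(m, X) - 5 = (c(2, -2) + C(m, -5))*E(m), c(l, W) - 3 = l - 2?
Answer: 957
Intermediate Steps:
c(l, W) = 1 + l (c(l, W) = 3 + (l - 2) = 3 + (-2 + l) = 1 + l)
C(B, a) = -B/3
j(m, X) = 23 - 2*m (j(m, X) = 5 + ((1 + 2) - m/3)*6 = 5 + (3 - m/3)*6 = 5 + (18 - 2*m) = 23 - 2*m)
j(10/(1 + 3), 7)*48 + 93 = (23 - 20/(1 + 3))*48 + 93 = (23 - 20/4)*48 + 93 = (23 - 2*5/2)*48 + 93 = (23 - 5)*48 + 93 = 18*48 + 93 = 864 + 93 = 957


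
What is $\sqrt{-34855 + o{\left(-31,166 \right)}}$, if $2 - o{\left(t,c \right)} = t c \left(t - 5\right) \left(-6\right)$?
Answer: $\sqrt{1076683} \approx 1037.6$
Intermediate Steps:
$o{\left(t,c \right)} = 2 + 6 c t \left(-5 + t\right)$ ($o{\left(t,c \right)} = 2 - t c \left(t - 5\right) \left(-6\right) = 2 - c t \left(-5 + t\right) \left(-6\right) = 2 - - 6 c t \left(-5 + t\right) = 2 + 6 c t \left(-5 + t\right)$)
$\sqrt{-34855 + o{\left(-31,166 \right)}} = \sqrt{-34855 + \left(2 - 4980 \left(-31\right) + 6 \cdot 166 \left(-31\right)^{2}\right)} = \sqrt{-34855 + \left(2 + 154380 + 6 \cdot 166 \cdot 961\right)} = \sqrt{-34855 + \left(2 + 154380 + 957156\right)} = \sqrt{-34855 + 1111538} = \sqrt{1076683}$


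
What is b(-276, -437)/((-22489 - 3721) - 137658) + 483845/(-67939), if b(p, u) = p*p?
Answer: -21115508431/2783257013 ≈ -7.5866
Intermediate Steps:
b(p, u) = p²
b(-276, -437)/((-22489 - 3721) - 137658) + 483845/(-67939) = (-276)²/((-22489 - 3721) - 137658) + 483845/(-67939) = 76176/(-26210 - 137658) + 483845*(-1/67939) = 76176/(-163868) - 483845/67939 = 76176*(-1/163868) - 483845/67939 = -19044/40967 - 483845/67939 = -21115508431/2783257013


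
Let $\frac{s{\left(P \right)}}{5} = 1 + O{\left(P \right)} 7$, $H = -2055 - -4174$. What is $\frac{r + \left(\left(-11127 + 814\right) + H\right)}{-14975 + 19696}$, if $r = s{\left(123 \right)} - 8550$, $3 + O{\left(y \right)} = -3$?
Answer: $- \frac{16949}{4721} \approx -3.5901$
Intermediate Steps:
$O{\left(y \right)} = -6$ ($O{\left(y \right)} = -3 - 3 = -6$)
$H = 2119$ ($H = -2055 + 4174 = 2119$)
$s{\left(P \right)} = -205$ ($s{\left(P \right)} = 5 \left(1 - 42\right) = 5 \left(-41\right) = -205$)
$r = -8755$ ($r = -205 - 8550 = -8755$)
$\frac{r + \left(\left(-11127 + 814\right) + H\right)}{-14975 + 19696} = \frac{-8755 + \left(\left(-11127 + 814\right) + 2119\right)}{-14975 + 19696} = \frac{-8755 + \left(-10313 + 2119\right)}{4721} = \left(-8755 - 8194\right) \frac{1}{4721} = \left(-16949\right) \frac{1}{4721} = - \frac{16949}{4721}$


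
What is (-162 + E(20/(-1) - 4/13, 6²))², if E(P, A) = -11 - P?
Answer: 3940225/169 ≈ 23315.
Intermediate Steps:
(-162 + E(20/(-1) - 4/13, 6²))² = (-162 + (-11 - (20/(-1) - 4/13)))² = (-162 + (-11 - (20*(-1) - 4*1/13)))² = (-162 + (-11 - (-20 - 4/13)))² = (-162 + (-11 - 1*(-264/13)))² = (-162 + (-11 + 264/13))² = (-162 + 121/13)² = (-1985/13)² = 3940225/169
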